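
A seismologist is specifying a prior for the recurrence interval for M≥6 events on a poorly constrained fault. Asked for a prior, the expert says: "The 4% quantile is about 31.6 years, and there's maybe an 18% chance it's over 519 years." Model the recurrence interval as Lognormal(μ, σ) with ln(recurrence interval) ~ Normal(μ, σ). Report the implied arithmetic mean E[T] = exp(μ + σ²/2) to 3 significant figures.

If T ~ Lognormal(μ,σ) then ln T ~ Normal(μ,σ), so the p-quantile of ln T is μ + z_p·σ.
ln(31.6) = 3.453 and ln(519) = 6.252; z_{0.04} = -1.751, z_{0.82} = 0.9154.
σ = (6.252 − 3.453)/(0.9154 − (-1.751)) = 1.050.
μ = 3.453 − (-1.751)·1.050 = 5.291.
E[T] = exp(μ + σ²/2) = exp(5.291 + 0.5510) = 344 years.

E[T] ≈ 344 years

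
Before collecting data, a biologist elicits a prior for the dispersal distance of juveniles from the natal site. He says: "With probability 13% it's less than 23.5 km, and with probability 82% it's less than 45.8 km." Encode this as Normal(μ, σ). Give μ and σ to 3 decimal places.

μ = 35.802, σ = 10.922

The p-quantile of Normal(μ,σ) is μ + z_p·σ, with z_{0.13} = -1.126 and z_{0.82} = 0.9154.
Eliminate σ: μ = (z₂·x₁ − z₁·x₂)/(z₂ − z₁) = (0.9154·23.5 − (-1.126)·45.8)/2.042 = 35.802.
Then σ = (x₂ − x₁)/(z₂ − z₁) = (45.8 − 23.5)/2.042 = 10.922.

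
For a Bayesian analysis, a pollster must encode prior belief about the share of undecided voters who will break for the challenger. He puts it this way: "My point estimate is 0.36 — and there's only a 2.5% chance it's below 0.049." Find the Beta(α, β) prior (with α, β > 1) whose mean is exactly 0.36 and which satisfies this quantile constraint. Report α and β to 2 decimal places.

α ≈ 1.78, β ≈ 3.16

With mean 0.36 fixed, write α = 0.36s, β = 0.64s where s = α+β.
Need P(θ < 0.049) = 0.025 under Beta(0.36s, 0.64s). Normal approximation: (q−m)/√(m(1−m)/s) ≈ z_{0.025} = -1.96, so s ≈ 0.36·0.64·(-1.96)²/(0.049−0.36)² = 9.2.
At s = 9.2: P(θ<0.049) ≈ 0.003. Adjusting to match 0.025 gives s ≈ 4.94.
So α = 0.36·4.94 ≈ 1.78, β = 0.64·4.94 ≈ 3.16.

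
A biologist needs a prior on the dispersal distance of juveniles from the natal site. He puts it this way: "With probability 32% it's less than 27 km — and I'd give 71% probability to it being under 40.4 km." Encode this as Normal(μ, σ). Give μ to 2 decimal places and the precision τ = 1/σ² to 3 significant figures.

For Normal(μ,σ), the p-quantile is μ + z_p·σ. Here z_{0.32} = -0.4677, z_{0.71} = 0.5534.
So 27 = μ − 0.4677σ and 40.4 = μ + 0.5534σ.
Subtracting: σ = (40.4 − 27)/(0.5534 − (-0.4677)) = 13.12.
Then μ = 27 − (-0.4677)·13.12 = 33.14.
Precision τ = 1/σ² = 1/13.12² = 0.00581.

μ = 33.14, τ = 0.00581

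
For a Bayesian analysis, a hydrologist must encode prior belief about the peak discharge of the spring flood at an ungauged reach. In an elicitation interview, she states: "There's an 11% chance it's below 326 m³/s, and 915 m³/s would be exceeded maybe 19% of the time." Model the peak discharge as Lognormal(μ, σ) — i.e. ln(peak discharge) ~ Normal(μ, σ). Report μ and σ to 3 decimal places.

If T ~ Lognormal(μ,σ) then ln T ~ Normal(μ,σ), so the p-quantile of ln T is μ + z_p·σ.
ln(326) = 5.787 and ln(915) = 6.819; z_{0.11} = -1.227, z_{0.81} = 0.8779.
σ = (6.819 − 5.787)/(0.8779 − (-1.227)) = 0.490.
μ = 5.787 − (-1.227)·0.490 = 6.388.

μ ≈ 6.388, σ ≈ 0.490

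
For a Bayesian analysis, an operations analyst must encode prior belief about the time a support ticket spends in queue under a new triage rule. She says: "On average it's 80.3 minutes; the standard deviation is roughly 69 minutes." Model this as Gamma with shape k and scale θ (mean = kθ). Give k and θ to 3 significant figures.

k ≈ 1.35, θ ≈ 59.3

For Gamma(k, scale θ): mean = kθ, variance = kθ², so CV = 1/√k.
CV = SD/mean = 69/80.3 = 0.8593, hence k = 1/CV² = 1.35.
Then θ = mean/k = 80.3/1.35 = 59.3.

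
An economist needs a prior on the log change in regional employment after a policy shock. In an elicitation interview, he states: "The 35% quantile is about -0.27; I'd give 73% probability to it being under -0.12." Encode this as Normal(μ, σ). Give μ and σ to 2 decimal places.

For Normal(μ,σ), the p-quantile is μ + z_p·σ. Here z_{0.35} = -0.3853, z_{0.73} = 0.6128.
So -0.27 = μ − 0.3853σ and -0.12 = μ + 0.6128σ.
Subtracting: σ = (-0.12 − -0.27)/(0.6128 − (-0.3853)) = 0.15.
Then μ = -0.27 − (-0.3853)·0.15 = -0.21.

μ = -0.21, σ = 0.15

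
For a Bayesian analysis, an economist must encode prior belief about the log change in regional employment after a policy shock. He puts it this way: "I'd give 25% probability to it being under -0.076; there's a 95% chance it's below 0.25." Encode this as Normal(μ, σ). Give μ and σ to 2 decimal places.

The p-quantile of Normal(μ,σ) is μ + z_p·σ, with z_{0.25} = -0.6745 and z_{0.95} = 1.645.
Eliminate σ: μ = (z₂·x₁ − z₁·x₂)/(z₂ − z₁) = (1.645·-0.076 − (-0.6745)·0.25)/2.319 = 0.02.
Then σ = (x₂ − x₁)/(z₂ − z₁) = (0.25 − -0.076)/2.319 = 0.14.

μ = 0.02, σ = 0.14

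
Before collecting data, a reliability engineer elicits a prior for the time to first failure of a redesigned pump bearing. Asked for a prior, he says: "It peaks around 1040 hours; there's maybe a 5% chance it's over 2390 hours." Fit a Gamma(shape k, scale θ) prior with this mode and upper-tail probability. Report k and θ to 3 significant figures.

Gamma(k,θ) with k>1 has mode (k−1)θ, so θ = 1040/(k−1).
Need P(X < 2390) = 0.95 with θ tied to k this way. Start at k = 2, θ = 1040: P(X<2390) ≈ 0.669.
Too low — raise k to concentrate. Iterating converges to k ≈ 4.96.
Then θ = 1040/(4.96−1) ≈ 263.

k ≈ 4.96, θ ≈ 263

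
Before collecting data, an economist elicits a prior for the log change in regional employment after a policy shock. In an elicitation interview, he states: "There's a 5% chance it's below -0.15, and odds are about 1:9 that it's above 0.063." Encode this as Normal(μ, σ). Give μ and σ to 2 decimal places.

μ = -0.03, σ = 0.07

The p-quantile of Normal(μ,σ) is μ + z_p·σ, with z_{0.05} = -1.645 and z_{0.9} = 1.282.
Eliminate σ: μ = (z₂·x₁ − z₁·x₂)/(z₂ − z₁) = (1.282·-0.15 − (-1.645)·0.063)/2.926 = -0.03.
Then σ = (x₂ − x₁)/(z₂ − z₁) = (0.063 − -0.15)/2.926 = 0.07.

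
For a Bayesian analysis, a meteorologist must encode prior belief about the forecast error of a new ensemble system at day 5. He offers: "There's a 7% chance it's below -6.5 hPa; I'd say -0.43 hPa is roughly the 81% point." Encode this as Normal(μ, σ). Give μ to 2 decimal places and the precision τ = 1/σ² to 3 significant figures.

For Normal(μ,σ), the p-quantile is μ + z_p·σ. Here z_{0.07} = -1.476, z_{0.81} = 0.8779.
So -6.5 = μ − 1.476σ and -0.43 = μ + 0.8779σ.
Subtracting: σ = (-0.43 − -6.5)/(0.8779 − (-1.476)) = 2.58.
Then μ = -6.5 − (-1.476)·2.58 = -2.69.
Precision τ = 1/σ² = 1/2.579² = 0.15.

μ = -2.69, τ = 0.15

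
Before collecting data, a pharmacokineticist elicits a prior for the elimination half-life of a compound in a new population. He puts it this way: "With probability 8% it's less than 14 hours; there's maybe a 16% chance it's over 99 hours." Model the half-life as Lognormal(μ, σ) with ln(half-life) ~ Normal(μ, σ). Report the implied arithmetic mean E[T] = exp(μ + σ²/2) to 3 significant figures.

E[T] ≈ 61.4 hours

If T ~ Lognormal(μ,σ) then ln T ~ Normal(μ,σ), so the p-quantile of ln T is μ + z_p·σ.
ln(14) = 2.639 and ln(99) = 4.595; z_{0.08} = -1.405, z_{0.84} = 0.9945.
σ = (4.595 − 2.639)/(0.9945 − (-1.405)) = 0.815.
μ = 2.639 − (-1.405)·0.815 = 3.784.
E[T] = exp(μ + σ²/2) = exp(3.784 + 0.3323) = 61.4 hours.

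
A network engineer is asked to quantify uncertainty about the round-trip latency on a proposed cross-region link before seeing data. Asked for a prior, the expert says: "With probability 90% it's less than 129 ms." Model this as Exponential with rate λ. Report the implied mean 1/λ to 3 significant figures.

P(T < 129.0) = 1 − e^(−λ·129.0) = 0.9, so λ = −ln(1−0.9)/129.0 = −ln(0.1)/129.0 = 0.0178.
Mean = 1/λ = 56 ms.

mean ≈ 56 ms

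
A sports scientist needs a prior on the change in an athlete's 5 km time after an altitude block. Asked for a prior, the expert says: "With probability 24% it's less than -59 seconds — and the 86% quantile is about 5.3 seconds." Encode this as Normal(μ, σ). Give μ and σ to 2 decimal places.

μ = -33.58, σ = 35.99

For Normal(μ,σ), the p-quantile is μ + z_p·σ. Here z_{0.24} = -0.7063, z_{0.86} = 1.08.
So -59 = μ − 0.7063σ and 5.3 = μ + 1.08σ.
Subtracting: σ = (5.3 − -59)/(1.08 − (-0.7063)) = 35.99.
Then μ = -59 − (-0.7063)·35.99 = -33.58.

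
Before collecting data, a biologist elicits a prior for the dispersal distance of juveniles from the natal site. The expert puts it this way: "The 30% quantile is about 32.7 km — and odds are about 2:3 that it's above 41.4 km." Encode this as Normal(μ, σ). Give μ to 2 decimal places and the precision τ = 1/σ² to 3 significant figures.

For Normal(μ,σ), the p-quantile is μ + z_p·σ. Here z_{0.3} = -0.5244, z_{0.6} = 0.2533.
So 32.7 = μ − 0.5244σ and 41.4 = μ + 0.2533σ.
Subtracting: σ = (41.4 − 32.7)/(0.2533 − (-0.5244)) = 11.19.
Then μ = 32.7 − (-0.5244)·11.19 = 38.57.
Precision τ = 1/σ² = 1/11.19² = 0.00799.

μ = 38.57, τ = 0.00799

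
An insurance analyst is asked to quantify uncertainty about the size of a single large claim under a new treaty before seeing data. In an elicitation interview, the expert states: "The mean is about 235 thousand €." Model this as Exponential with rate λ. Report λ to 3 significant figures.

Exponential mean = 1/λ, so λ = 1/235.0 = 0.00426.

λ ≈ 0.00426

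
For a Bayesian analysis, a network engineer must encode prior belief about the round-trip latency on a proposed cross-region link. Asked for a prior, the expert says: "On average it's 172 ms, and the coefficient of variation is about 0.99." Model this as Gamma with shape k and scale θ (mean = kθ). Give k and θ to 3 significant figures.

k ≈ 1.02, θ ≈ 169

For Gamma(k, scale θ): mean = kθ, variance = kθ², so CV = 1/√k.
CV = 0.99, hence k = 1/CV² = 1.02.
Then θ = mean/k = 172/1.02 = 169.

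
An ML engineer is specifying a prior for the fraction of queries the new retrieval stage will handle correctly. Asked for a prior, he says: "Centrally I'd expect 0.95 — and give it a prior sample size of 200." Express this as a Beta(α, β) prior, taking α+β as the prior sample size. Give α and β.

α = 190, β = 10

Under the effective-sample-size interpretation, Beta(α, β) has prior mean α/(α+β) and prior sample size α+β.
So α+β = 200 and α/(α+β) = 0.95, giving α = 0.95·200 = 190 and β = 200 − 190 = 10.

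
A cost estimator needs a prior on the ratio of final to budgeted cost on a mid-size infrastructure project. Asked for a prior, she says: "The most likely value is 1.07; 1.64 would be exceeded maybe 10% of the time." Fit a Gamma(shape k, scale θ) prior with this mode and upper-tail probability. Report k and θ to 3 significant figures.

k ≈ 11.2, θ ≈ 0.105

Gamma(k,θ) with k>1 has mode (k−1)θ, so θ = 1.07/(k−1).
Need P(X < 1.64) = 0.9 with θ tied to k this way. Start at k = 2, θ = 1.07: P(X<1.64) ≈ 0.453.
Too low — raise k to concentrate. Iterating converges to k ≈ 11.2.
Then θ = 1.07/(11.2−1) ≈ 0.105.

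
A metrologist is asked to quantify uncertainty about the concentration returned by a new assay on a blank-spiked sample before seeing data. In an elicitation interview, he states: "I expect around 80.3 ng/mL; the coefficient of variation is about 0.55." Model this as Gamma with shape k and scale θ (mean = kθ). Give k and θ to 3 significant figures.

k ≈ 3.31, θ ≈ 24.3

For Gamma(k, scale θ): mean = kθ, variance = kθ², so CV = 1/√k.
CV = 0.55, hence k = 1/CV² = 3.31.
Then θ = mean/k = 80.3/3.31 = 24.3.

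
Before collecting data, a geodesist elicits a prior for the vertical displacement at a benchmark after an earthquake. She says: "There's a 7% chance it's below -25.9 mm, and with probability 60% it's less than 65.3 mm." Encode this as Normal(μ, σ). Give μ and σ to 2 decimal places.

The p-quantile of Normal(μ,σ) is μ + z_p·σ, with z_{0.07} = -1.476 and z_{0.6} = 0.2533.
Eliminate σ: μ = (z₂·x₁ − z₁·x₂)/(z₂ − z₁) = (0.2533·-25.9 − (-1.476)·65.3)/1.729 = 51.94.
Then σ = (x₂ − x₁)/(z₂ − z₁) = (65.3 − -25.9)/1.729 = 52.74.

μ = 51.94, σ = 52.74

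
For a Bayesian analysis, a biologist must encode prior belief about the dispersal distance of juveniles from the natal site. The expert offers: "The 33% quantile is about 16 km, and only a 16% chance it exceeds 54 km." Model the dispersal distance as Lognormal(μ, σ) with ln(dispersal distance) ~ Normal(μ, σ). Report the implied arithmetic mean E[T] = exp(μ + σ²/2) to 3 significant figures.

E[T] ≈ 33.3 km

If T ~ Lognormal(μ,σ) then ln T ~ Normal(μ,σ), so the p-quantile of ln T is μ + z_p·σ.
ln(16) = 2.773 and ln(54) = 3.989; z_{0.33} = -0.4399, z_{0.84} = 0.9945.
σ = (3.989 − 2.773)/(0.9945 − (-0.4399)) = 0.848.
μ = 2.773 − (-0.4399)·0.848 = 3.146.
E[T] = exp(μ + σ²/2) = exp(3.146 + 0.3596) = 33.3 km.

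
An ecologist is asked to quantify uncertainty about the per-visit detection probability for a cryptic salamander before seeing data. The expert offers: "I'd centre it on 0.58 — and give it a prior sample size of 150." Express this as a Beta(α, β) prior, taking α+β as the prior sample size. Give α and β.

α = 87, β = 63

Under the effective-sample-size interpretation, Beta(α, β) has prior mean α/(α+β) and prior sample size α+β.
So α+β = 150 and α/(α+β) = 0.58, giving α = 0.58·150 = 87 and β = 150 − 87 = 63.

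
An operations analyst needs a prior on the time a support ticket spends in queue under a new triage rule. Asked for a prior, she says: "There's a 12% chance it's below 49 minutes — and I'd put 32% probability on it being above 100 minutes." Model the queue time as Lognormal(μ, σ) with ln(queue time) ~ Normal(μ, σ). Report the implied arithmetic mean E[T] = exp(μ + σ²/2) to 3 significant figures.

E[T] ≈ 89.7 minutes

If T ~ Lognormal(μ,σ) then ln T ~ Normal(μ,σ), so the p-quantile of ln T is μ + z_p·σ.
ln(49) = 3.892 and ln(100) = 4.605; z_{0.12} = -1.175, z_{0.68} = 0.4677.
σ = (4.605 − 3.892)/(0.4677 − (-1.175)) = 0.434.
μ = 3.892 − (-1.175)·0.434 = 4.402.
E[T] = exp(μ + σ²/2) = exp(4.402 + 0.0943) = 89.7 minutes.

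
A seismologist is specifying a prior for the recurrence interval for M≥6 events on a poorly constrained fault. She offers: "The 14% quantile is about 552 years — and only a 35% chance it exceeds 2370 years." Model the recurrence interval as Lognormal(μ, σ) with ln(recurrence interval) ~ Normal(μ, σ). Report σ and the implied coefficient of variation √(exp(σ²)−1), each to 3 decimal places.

σ ≈ 0.994, CV ≈ 1.299

If T ~ Lognormal(μ,σ) then ln T ~ Normal(μ,σ), so the p-quantile of ln T is μ + z_p·σ.
ln(552) = 6.314 and ln(2370) = 7.771; z_{0.14} = -1.08, z_{0.65} = 0.3853.
σ = (7.771 − 6.314)/(0.3853 − (-1.08)) = 0.994.
μ = 6.314 − (-1.08)·0.994 = 7.388.
CV = √(exp(σ²)−1) = √(exp(0.9884)−1) = 1.299.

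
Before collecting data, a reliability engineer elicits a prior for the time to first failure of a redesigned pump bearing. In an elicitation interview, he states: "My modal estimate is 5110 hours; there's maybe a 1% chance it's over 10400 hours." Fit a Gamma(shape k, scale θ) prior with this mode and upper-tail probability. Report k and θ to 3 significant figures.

Gamma(k,θ) with k>1 has mode (k−1)θ, so θ = 5110/(k−1).
Need P(X < 10400) = 0.99 with θ tied to k this way. Start at k = 2, θ = 5110: P(X<10400) ≈ 0.603.
Too low — raise k to concentrate. Iterating converges to k ≈ 10.7.
Then θ = 5110/(10.7−1) ≈ 527.

k ≈ 10.7, θ ≈ 527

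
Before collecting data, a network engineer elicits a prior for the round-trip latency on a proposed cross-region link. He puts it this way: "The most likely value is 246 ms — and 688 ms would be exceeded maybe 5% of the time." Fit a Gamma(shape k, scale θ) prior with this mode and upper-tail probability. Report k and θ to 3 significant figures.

k ≈ 3.53, θ ≈ 97.2

Gamma(k,θ) with k>1 has mode (k−1)θ, so θ = 246/(k−1).
Need P(X < 688) = 0.95 with θ tied to k this way. Start at k = 2, θ = 246: P(X<688) ≈ 0.768.
Too low — raise k to concentrate. Iterating converges to k ≈ 3.53.
Then θ = 246/(3.53−1) ≈ 97.2.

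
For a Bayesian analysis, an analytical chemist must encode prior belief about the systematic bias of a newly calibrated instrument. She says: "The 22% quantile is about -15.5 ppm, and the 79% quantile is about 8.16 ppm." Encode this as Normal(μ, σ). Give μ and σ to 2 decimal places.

μ = -3.93, σ = 14.99

The p-quantile of Normal(μ,σ) is μ + z_p·σ, with z_{0.22} = -0.7722 and z_{0.79} = 0.8064.
Eliminate σ: μ = (z₂·x₁ − z₁·x₂)/(z₂ − z₁) = (0.8064·-15.5 − (-0.7722)·8.16)/1.579 = -3.93.
Then σ = (x₂ − x₁)/(z₂ − z₁) = (8.16 − -15.5)/1.579 = 14.99.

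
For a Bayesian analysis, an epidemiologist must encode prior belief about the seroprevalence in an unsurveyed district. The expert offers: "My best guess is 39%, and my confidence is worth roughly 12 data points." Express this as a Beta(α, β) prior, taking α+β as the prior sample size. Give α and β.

Under the effective-sample-size interpretation, Beta(α, β) has prior mean α/(α+β) and prior sample size α+β.
So α+β = 12 and α/(α+β) = 0.39, giving α = 0.39·12 = 4.68 and β = 12 − 4.68 = 7.32.

α = 4.68, β = 7.32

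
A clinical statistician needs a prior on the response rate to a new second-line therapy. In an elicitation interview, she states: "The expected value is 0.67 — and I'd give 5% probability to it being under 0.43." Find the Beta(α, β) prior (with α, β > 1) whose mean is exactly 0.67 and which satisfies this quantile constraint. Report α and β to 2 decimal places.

With mean 0.67 fixed, write α = 0.67s, β = 0.33s where s = α+β.
Need P(θ < 0.43) = 0.05 under Beta(0.67s, 0.33s). Normal approximation: (q−m)/√(m(1−m)/s) ≈ z_{0.05} = -1.64, so s ≈ 0.67·0.33·(-1.64)²/(0.43−0.67)² = 10.4.
At s = 10.4: P(θ<0.43) ≈ 0.055. Adjusting to match 0.05 gives s ≈ 11.09.
So α = 0.67·11.09 ≈ 7.43, β = 0.33·11.09 ≈ 3.66.

α ≈ 7.43, β ≈ 3.66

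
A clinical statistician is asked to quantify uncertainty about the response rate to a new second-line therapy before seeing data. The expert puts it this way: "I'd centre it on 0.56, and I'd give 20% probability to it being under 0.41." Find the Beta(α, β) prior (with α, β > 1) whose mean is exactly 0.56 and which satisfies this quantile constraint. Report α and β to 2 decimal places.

With mean 0.56 fixed, write α = 0.56s, β = 0.44s where s = α+β.
Need P(θ < 0.41) = 0.2 under Beta(0.56s, 0.44s). Normal approximation: (q−m)/√(m(1−m)/s) ≈ z_{0.2} = -0.842, so s ≈ 0.56·0.44·(-0.842)²/(0.41−0.56)² = 7.8.
At s = 7.8: P(θ<0.41) ≈ 0.200. Adjusting to match 0.2 gives s ≈ 7.73.
So α = 0.56·7.73 ≈ 4.33, β = 0.44·7.73 ≈ 3.40.

α ≈ 4.33, β ≈ 3.40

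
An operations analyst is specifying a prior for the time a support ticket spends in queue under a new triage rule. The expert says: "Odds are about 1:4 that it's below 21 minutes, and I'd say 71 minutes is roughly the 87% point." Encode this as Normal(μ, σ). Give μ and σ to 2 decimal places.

μ = 42.38, σ = 25.41

The p-quantile of Normal(μ,σ) is μ + z_p·σ, with z_{0.2} = -0.8416 and z_{0.87} = 1.126.
Eliminate σ: μ = (z₂·x₁ − z₁·x₂)/(z₂ − z₁) = (1.126·21 − (-0.8416)·71)/1.968 = 42.38.
Then σ = (x₂ − x₁)/(z₂ − z₁) = (71 − 21)/1.968 = 25.41.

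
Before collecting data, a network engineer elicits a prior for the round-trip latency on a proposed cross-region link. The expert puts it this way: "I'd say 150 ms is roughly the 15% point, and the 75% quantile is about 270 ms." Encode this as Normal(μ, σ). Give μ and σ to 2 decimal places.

The p-quantile of Normal(μ,σ) is μ + z_p·σ, with z_{0.15} = -1.036 and z_{0.75} = 0.6745.
Eliminate σ: μ = (z₂·x₁ − z₁·x₂)/(z₂ − z₁) = (0.6745·150 − (-1.036)·270)/1.711 = 222.69.
Then σ = (x₂ − x₁)/(z₂ − z₁) = (270 − 150)/1.711 = 70.14.

μ = 222.69, σ = 70.14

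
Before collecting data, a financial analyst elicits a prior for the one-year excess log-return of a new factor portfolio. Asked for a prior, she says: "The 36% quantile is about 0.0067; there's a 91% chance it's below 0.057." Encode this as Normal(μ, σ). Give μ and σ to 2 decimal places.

For Normal(μ,σ), the p-quantile is μ + z_p·σ. Here z_{0.36} = -0.3585, z_{0.91} = 1.341.
So 0.0067 = μ − 0.3585σ and 0.057 = μ + 1.341σ.
Subtracting: σ = (0.057 − 0.0067)/(1.341 − (-0.3585)) = 0.03.
Then μ = 0.0067 − (-0.3585)·0.03 = 0.02.

μ = 0.02, σ = 0.03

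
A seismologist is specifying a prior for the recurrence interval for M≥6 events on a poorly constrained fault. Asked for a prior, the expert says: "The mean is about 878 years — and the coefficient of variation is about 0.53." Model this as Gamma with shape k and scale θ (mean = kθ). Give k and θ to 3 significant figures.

For Gamma(k, scale θ): mean = kθ, variance = kθ², so CV = 1/√k.
CV = 0.53, hence k = 1/CV² = 3.56.
Then θ = mean/k = 878/3.56 = 247.

k ≈ 3.56, θ ≈ 247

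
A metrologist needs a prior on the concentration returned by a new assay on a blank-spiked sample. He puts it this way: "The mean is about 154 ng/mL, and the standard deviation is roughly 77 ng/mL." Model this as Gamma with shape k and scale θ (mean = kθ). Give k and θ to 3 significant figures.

k ≈ 4, θ ≈ 38.5

For Gamma(k, scale θ): mean = kθ, variance = kθ², so CV = 1/√k.
CV = SD/mean = 77/154 = 0.5, hence k = 1/CV² = 4.
Then θ = mean/k = 154/4 = 38.5.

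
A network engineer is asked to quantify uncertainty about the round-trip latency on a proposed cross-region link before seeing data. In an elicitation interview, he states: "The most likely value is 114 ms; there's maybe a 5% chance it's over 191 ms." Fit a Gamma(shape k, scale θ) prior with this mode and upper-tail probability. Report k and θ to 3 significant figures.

k ≈ 11.5, θ ≈ 10.9

Gamma(k,θ) with k>1 has mode (k−1)θ, so θ = 114/(k−1).
Need P(X < 191) = 0.95 with θ tied to k this way. Start at k = 2, θ = 114: P(X<191) ≈ 0.499.
Too low — raise k to concentrate. Iterating converges to k ≈ 11.5.
Then θ = 114/(11.5−1) ≈ 10.9.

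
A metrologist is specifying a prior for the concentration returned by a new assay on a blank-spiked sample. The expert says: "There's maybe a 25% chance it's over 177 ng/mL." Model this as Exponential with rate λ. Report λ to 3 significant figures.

λ ≈ 0.00783

P(T > 177.0) = e^(−λ·177.0) = 0.25, so λ = −ln(0.25)/177.0 = 0.00783.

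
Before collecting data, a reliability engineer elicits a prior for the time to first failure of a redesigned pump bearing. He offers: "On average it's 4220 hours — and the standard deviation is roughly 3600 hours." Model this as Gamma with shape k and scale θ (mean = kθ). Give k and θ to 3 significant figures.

k ≈ 1.37, θ ≈ 3070

For Gamma(k, scale θ): mean = kθ, variance = kθ², so CV = 1/√k.
CV = SD/mean = 3600/4220 = 0.8531, hence k = 1/CV² = 1.37.
Then θ = mean/k = 4220/1.37 = 3070.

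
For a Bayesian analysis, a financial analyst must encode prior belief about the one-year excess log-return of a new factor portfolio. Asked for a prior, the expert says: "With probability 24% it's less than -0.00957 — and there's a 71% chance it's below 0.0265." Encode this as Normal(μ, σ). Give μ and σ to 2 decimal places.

For Normal(μ,σ), the p-quantile is μ + z_p·σ. Here z_{0.24} = -0.7063, z_{0.71} = 0.5534.
So -0.00957 = μ − 0.7063σ and 0.0265 = μ + 0.5534σ.
Subtracting: σ = (0.0265 − -0.00957)/(0.5534 − (-0.7063)) = 0.03.
Then μ = -0.00957 − (-0.7063)·0.03 = 0.01.

μ = 0.01, σ = 0.03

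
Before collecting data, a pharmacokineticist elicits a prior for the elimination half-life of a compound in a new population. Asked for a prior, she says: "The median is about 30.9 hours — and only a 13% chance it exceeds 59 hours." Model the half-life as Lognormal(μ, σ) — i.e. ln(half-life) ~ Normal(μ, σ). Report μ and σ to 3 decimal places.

μ ≈ 3.431, σ ≈ 0.574

If T ~ Lognormal(μ,σ) then ln T ~ Normal(μ,σ), so the p-quantile of ln T is μ + z_p·σ.
ln(30.9) = 3.431 and ln(59) = 4.078; z_{0.5} = 0, z_{0.87} = 1.126.
σ = (4.078 − 3.431)/(1.126 − (0)) = 0.574.
μ = 3.431 − (0)·0.574 = 3.431.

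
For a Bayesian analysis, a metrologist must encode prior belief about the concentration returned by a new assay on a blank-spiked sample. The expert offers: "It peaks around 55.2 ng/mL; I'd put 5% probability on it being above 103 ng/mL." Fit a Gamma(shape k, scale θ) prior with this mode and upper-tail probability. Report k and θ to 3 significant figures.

Gamma(k,θ) with k>1 has mode (k−1)θ, so θ = 55.2/(k−1).
Need P(X < 103) = 0.95 with θ tied to k this way. Start at k = 2, θ = 55.2: P(X<103) ≈ 0.556.
Too low — raise k to concentrate. Iterating converges to k ≈ 8.15.
Then θ = 55.2/(8.15−1) ≈ 7.72.

k ≈ 8.15, θ ≈ 7.72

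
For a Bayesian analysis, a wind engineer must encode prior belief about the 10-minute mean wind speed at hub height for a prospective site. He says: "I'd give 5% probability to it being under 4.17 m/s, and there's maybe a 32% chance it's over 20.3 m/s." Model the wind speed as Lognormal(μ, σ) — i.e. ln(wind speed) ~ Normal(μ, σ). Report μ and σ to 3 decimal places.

If T ~ Lognormal(μ,σ) then ln T ~ Normal(μ,σ), so the p-quantile of ln T is μ + z_p·σ.
ln(4.17) = 1.428 and ln(20.3) = 3.011; z_{0.05} = -1.645, z_{0.68} = 0.4677.
σ = (3.011 − 1.428)/(0.4677 − (-1.645)) = 0.749.
μ = 1.428 − (-1.645)·0.749 = 2.660.

μ ≈ 2.660, σ ≈ 0.749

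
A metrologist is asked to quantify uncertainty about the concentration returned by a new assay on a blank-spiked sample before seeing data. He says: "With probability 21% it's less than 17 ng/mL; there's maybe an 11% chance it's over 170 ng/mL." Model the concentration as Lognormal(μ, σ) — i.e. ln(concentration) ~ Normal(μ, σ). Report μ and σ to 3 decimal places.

μ ≈ 3.747, σ ≈ 1.133

If T ~ Lognormal(μ,σ) then ln T ~ Normal(μ,σ), so the p-quantile of ln T is μ + z_p·σ.
ln(17) = 2.833 and ln(170) = 5.136; z_{0.21} = -0.8064, z_{0.89} = 1.227.
σ = (5.136 − 2.833)/(1.227 − (-0.8064)) = 1.133.
μ = 2.833 − (-0.8064)·1.133 = 3.747.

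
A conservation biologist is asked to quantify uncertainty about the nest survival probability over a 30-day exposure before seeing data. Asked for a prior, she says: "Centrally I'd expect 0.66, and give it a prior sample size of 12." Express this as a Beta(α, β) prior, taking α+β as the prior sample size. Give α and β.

Under the effective-sample-size interpretation, Beta(α, β) has prior mean α/(α+β) and prior sample size α+β.
So α+β = 12 and α/(α+β) = 0.66, giving α = 0.66·12 = 7.92 and β = 12 − 7.92 = 4.08.

α = 7.92, β = 4.08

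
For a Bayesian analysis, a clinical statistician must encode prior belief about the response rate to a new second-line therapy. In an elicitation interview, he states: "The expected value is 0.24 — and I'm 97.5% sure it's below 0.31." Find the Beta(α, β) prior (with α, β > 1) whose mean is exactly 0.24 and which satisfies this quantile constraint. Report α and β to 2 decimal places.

With mean 0.24 fixed, write α = 0.24s, β = 0.76s where s = α+β.
Need P(θ < 0.31) = 0.975 under Beta(0.24s, 0.76s). Normal approximation: (q−m)/√(m(1−m)/s) ≈ z_{0.975} = 1.96, so s ≈ 0.24·0.76·(1.96)²/(0.31−0.24)² = 143.0.
At s = 143.0: P(θ<0.31) ≈ 0.970. Adjusting to match 0.975 gives s ≈ 155.20.
So α = 0.24·155.20 ≈ 37.25, β = 0.76·155.20 ≈ 117.96.

α ≈ 37.25, β ≈ 117.96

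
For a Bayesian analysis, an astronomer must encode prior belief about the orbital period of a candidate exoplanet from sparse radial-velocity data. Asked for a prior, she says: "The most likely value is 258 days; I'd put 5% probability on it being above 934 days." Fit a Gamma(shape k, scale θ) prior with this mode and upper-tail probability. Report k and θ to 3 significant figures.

Gamma(k,θ) with k>1 has mode (k−1)θ, so θ = 258/(k−1).
Need P(X < 934) = 0.95 with θ tied to k this way. Start at k = 2, θ = 258: P(X<934) ≈ 0.876.
Too low — raise k to concentrate. Iterating converges to k ≈ 2.55.
Then θ = 258/(2.55−1) ≈ 166.

k ≈ 2.55, θ ≈ 166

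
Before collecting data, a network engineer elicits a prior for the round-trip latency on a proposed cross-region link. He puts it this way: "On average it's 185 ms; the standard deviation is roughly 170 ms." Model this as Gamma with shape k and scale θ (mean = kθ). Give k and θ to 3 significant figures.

For Gamma(k, scale θ): mean = kθ, variance = kθ², so CV = 1/√k.
CV = SD/mean = 170/185 = 0.9189, hence k = 1/CV² = 1.18.
Then θ = mean/k = 185/1.18 = 156.

k ≈ 1.18, θ ≈ 156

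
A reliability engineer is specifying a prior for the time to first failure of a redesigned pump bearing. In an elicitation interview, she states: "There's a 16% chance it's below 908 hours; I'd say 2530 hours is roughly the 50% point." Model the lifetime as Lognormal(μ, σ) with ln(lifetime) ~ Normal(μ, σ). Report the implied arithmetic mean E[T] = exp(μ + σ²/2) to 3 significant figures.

If T ~ Lognormal(μ,σ) then ln T ~ Normal(μ,σ), so the p-quantile of ln T is μ + z_p·σ.
ln(908) = 6.811 and ln(2530) = 7.836; z_{0.16} = -0.9945, z_{0.5} = 0.
σ = (7.836 − 6.811)/(0 − (-0.9945)) = 1.030.
μ = 6.811 − (-0.9945)·1.030 = 7.836.
E[T] = exp(μ + σ²/2) = exp(7.836 + 0.5309) = 4300 hours.

E[T] ≈ 4300 hours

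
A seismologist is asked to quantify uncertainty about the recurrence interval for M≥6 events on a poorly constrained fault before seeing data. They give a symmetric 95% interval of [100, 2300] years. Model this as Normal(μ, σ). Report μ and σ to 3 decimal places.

A symmetric 95% interval runs μ ± z·σ with z = 1.96.
Half-width = 1100, so σ = 1100/1.96 = 561.235.
μ is the interval midpoint, 1200.000.

μ = 1200.000, σ = 561.235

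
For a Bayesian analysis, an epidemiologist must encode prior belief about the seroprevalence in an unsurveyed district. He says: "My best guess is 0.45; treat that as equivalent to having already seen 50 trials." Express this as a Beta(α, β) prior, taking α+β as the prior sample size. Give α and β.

α = 22.5, β = 27.5

Under the effective-sample-size interpretation, Beta(α, β) has prior mean α/(α+β) and prior sample size α+β.
So α+β = 50 and α/(α+β) = 0.45, giving α = 0.45·50 = 22.5 and β = 50 − 22.5 = 27.5.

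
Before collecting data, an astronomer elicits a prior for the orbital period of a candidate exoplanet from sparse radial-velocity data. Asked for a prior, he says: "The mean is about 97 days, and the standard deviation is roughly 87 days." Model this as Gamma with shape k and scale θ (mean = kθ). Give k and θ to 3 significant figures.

k ≈ 1.24, θ ≈ 78

For Gamma(k, scale θ): mean = kθ, variance = kθ², so CV = 1/√k.
CV = SD/mean = 87/97 = 0.8969, hence k = 1/CV² = 1.24.
Then θ = mean/k = 97/1.24 = 78.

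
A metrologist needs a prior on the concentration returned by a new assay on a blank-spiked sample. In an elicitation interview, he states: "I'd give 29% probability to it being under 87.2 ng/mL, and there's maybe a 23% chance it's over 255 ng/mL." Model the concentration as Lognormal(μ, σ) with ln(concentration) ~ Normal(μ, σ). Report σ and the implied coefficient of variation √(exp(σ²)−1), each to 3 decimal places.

σ ≈ 0.830, CV ≈ 0.996

If T ~ Lognormal(μ,σ) then ln T ~ Normal(μ,σ), so the p-quantile of ln T is μ + z_p·σ.
ln(87.2) = 4.468 and ln(255) = 5.541; z_{0.29} = -0.5534, z_{0.77} = 0.7388.
σ = (5.541 − 4.468)/(0.7388 − (-0.5534)) = 0.830.
μ = 4.468 − (-0.5534)·0.830 = 4.928.
CV = √(exp(σ²)−1) = √(exp(0.6896)−1) = 0.996.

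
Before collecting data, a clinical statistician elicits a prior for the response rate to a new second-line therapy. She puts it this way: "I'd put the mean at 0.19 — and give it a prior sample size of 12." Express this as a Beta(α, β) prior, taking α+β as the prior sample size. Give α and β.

Under the effective-sample-size interpretation, Beta(α, β) has prior mean α/(α+β) and prior sample size α+β.
So α+β = 12 and α/(α+β) = 0.19, giving α = 0.19·12 = 2.28 and β = 12 − 2.28 = 9.72.

α = 2.28, β = 9.72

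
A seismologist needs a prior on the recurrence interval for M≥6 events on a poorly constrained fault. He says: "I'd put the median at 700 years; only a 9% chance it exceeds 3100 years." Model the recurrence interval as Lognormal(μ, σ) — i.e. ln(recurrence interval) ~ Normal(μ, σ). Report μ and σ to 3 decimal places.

If T ~ Lognormal(μ,σ) then ln T ~ Normal(μ,σ), so the p-quantile of ln T is μ + z_p·σ.
ln(700) = 6.551 and ln(3100) = 8.039; z_{0.5} = 0, z_{0.91} = 1.341.
σ = (8.039 − 6.551)/(1.341 − (0)) = 1.110.
μ = 6.551 − (0)·1.110 = 6.551.

μ ≈ 6.551, σ ≈ 1.110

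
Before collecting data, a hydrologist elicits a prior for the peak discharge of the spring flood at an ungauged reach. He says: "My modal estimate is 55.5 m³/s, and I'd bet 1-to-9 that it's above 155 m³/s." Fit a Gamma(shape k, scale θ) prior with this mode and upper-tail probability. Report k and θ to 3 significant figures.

k ≈ 2.81, θ ≈ 30.6

Gamma(k,θ) with k>1 has mode (k−1)θ, so θ = 55.5/(k−1).
Need P(X < 155) = 0.9 with θ tied to k this way. Start at k = 2, θ = 55.5: P(X<155) ≈ 0.768.
Too low — raise k to concentrate. Iterating converges to k ≈ 2.81.
Then θ = 55.5/(2.81−1) ≈ 30.6.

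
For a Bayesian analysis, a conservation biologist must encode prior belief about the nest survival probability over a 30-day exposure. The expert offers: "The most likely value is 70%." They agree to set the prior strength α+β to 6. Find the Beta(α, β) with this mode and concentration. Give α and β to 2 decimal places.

For α,β > 1 the Beta mode is (α−1)/(α+β−2). With α+β = 6, the mode is (α−1)/4.
Set (α−1)/4 = 0.7 → α = 1 + 0.7·4 = 3.80.
β = 6 − α = 2.20.

α = 3.80, β = 2.20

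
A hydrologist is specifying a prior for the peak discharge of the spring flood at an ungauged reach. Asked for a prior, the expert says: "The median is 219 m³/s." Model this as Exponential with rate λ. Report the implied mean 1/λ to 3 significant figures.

Exponential median = ln 2 / λ, so λ = ln 2 / 219.0 = 0.00317.
Mean = 1/λ = 316 m³/s.

mean ≈ 316 m³/s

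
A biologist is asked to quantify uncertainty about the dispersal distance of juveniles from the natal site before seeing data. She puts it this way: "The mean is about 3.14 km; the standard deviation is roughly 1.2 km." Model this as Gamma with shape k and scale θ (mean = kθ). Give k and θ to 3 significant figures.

k ≈ 6.85, θ ≈ 0.459

For Gamma(k, scale θ): mean = kθ, variance = kθ², so CV = 1/√k.
CV = SD/mean = 1.2/3.14 = 0.3822, hence k = 1/CV² = 6.85.
Then θ = mean/k = 3.14/6.85 = 0.459.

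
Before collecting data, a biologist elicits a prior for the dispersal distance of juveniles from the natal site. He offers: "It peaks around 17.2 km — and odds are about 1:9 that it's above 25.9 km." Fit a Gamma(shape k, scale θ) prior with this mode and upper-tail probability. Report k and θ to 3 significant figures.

Gamma(k,θ) with k>1 has mode (k−1)θ, so θ = 17.2/(k−1).
Need P(X < 25.9) = 0.9 with θ tied to k this way. Start at k = 2, θ = 17.2: P(X<25.9) ≈ 0.444.
Too low — raise k to concentrate. Iterating converges to k ≈ 12.1.
Then θ = 17.2/(12.1−1) ≈ 1.55.

k ≈ 12.1, θ ≈ 1.55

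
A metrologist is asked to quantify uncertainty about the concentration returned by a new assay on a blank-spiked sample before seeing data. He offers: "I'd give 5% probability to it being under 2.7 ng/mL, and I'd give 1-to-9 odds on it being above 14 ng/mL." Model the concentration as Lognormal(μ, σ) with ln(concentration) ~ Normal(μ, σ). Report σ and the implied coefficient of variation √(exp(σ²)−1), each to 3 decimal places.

σ ≈ 0.562, CV ≈ 0.610

If T ~ Lognormal(μ,σ) then ln T ~ Normal(μ,σ), so the p-quantile of ln T is μ + z_p·σ.
ln(2.7) = 0.9933 and ln(14) = 2.639; z_{0.05} = -1.645, z_{0.9} = 1.282.
σ = (2.639 − 0.9933)/(1.282 − (-1.645)) = 0.562.
μ = 0.9933 − (-1.645)·0.562 = 1.918.
CV = √(exp(σ²)−1) = √(exp(0.3163)−1) = 0.610.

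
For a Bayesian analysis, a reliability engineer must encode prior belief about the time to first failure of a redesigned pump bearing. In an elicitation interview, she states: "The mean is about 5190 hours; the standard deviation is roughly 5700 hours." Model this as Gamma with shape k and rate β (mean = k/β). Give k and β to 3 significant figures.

k ≈ 0.829, β ≈ 0.00016

For Gamma(k, rate β): mean = k/β, variance = k/β², so CV = 1/√k.
CV = SD/mean = 5700/5190 = 1.098, hence k = 1/CV² = 0.829.
Then β = k/mean = 0.829/5190 = 0.00016.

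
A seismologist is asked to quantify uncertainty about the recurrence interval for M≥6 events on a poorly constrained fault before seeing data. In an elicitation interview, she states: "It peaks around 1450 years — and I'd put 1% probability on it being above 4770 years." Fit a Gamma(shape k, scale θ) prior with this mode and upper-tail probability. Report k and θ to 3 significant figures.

k ≈ 4.1, θ ≈ 467

Gamma(k,θ) with k>1 has mode (k−1)θ, so θ = 1450/(k−1).
Need P(X < 4770) = 0.99 with θ tied to k this way. Start at k = 2, θ = 1450: P(X<4770) ≈ 0.840.
Too low — raise k to concentrate. Iterating converges to k ≈ 4.1.
Then θ = 1450/(4.1−1) ≈ 467.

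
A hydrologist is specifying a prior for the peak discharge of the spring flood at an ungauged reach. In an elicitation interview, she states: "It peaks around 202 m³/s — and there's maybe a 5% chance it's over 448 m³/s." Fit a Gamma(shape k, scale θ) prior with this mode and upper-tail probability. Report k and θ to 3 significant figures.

Gamma(k,θ) with k>1 has mode (k−1)θ, so θ = 202/(k−1).
Need P(X < 448) = 0.95 with θ tied to k this way. Start at k = 2, θ = 202: P(X<448) ≈ 0.650.
Too low — raise k to concentrate. Iterating converges to k ≈ 5.33.
Then θ = 202/(5.33−1) ≈ 46.6.

k ≈ 5.33, θ ≈ 46.6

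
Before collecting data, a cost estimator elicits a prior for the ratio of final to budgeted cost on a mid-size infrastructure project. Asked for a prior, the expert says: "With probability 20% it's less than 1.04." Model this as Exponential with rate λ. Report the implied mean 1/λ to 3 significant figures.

mean ≈ 4.66

P(T < 1.04) = 1 − e^(−λ·1.04) = 0.2, so λ = −ln(1−0.2)/1.04 = −ln(0.8)/1.04 = 0.215.
Mean = 1/λ = 4.66.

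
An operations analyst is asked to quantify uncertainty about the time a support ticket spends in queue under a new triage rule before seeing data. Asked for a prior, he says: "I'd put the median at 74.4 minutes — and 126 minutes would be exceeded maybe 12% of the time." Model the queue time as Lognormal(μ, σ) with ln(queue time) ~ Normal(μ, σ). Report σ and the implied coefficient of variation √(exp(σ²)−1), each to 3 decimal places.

If T ~ Lognormal(μ,σ) then ln T ~ Normal(μ,σ), so the p-quantile of ln T is μ + z_p·σ.
ln(74.4) = 4.309 and ln(126) = 4.836; z_{0.5} = 0, z_{0.88} = 1.175.
σ = (4.836 − 4.309)/(1.175 − (0)) = 0.448.
μ = 4.309 − (0)·0.448 = 4.309.
CV = √(exp(σ²)−1) = √(exp(0.2010)−1) = 0.472.

σ ≈ 0.448, CV ≈ 0.472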